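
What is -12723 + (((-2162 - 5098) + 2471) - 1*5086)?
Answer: -22598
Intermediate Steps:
-12723 + (((-2162 - 5098) + 2471) - 1*5086) = -12723 + ((-7260 + 2471) - 5086) = -12723 + (-4789 - 5086) = -12723 - 9875 = -22598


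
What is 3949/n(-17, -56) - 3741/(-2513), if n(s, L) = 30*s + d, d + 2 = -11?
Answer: -7967294/1314299 ≈ -6.0620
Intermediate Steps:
d = -13 (d = -2 - 11 = -13)
n(s, L) = -13 + 30*s (n(s, L) = 30*s - 13 = -13 + 30*s)
3949/n(-17, -56) - 3741/(-2513) = 3949/(-13 + 30*(-17)) - 3741/(-2513) = 3949/(-13 - 510) - 3741*(-1/2513) = 3949/(-523) + 3741/2513 = 3949*(-1/523) + 3741/2513 = -3949/523 + 3741/2513 = -7967294/1314299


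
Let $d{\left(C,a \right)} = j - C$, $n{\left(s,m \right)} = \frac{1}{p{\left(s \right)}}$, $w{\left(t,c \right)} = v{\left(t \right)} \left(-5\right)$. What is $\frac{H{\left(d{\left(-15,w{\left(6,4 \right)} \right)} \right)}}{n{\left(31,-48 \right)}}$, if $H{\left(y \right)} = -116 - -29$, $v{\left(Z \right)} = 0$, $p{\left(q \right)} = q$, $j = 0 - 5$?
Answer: $-2697$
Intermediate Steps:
$j = -5$
$w{\left(t,c \right)} = 0$ ($w{\left(t,c \right)} = 0 \left(-5\right) = 0$)
$n{\left(s,m \right)} = \frac{1}{s}$
$d{\left(C,a \right)} = -5 - C$
$H{\left(y \right)} = -87$ ($H{\left(y \right)} = -116 + 29 = -87$)
$\frac{H{\left(d{\left(-15,w{\left(6,4 \right)} \right)} \right)}}{n{\left(31,-48 \right)}} = - \frac{87}{\frac{1}{31}} = - 87 \frac{1}{\frac{1}{31}} = \left(-87\right) 31 = -2697$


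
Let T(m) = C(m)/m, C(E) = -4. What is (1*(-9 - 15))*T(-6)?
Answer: -16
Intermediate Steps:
T(m) = -4/m
(1*(-9 - 15))*T(-6) = (1*(-9 - 15))*(-4/(-6)) = (1*(-24))*(-4*(-⅙)) = -24*⅔ = -16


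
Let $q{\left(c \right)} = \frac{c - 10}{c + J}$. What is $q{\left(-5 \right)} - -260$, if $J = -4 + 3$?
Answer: $\frac{525}{2} \approx 262.5$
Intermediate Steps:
$J = -1$
$q{\left(c \right)} = \frac{-10 + c}{-1 + c}$ ($q{\left(c \right)} = \frac{c - 10}{c - 1} = \frac{-10 + c}{-1 + c}$)
$q{\left(-5 \right)} - -260 = \frac{-10 - 5}{-1 - 5} - -260 = \frac{1}{-6} \left(-15\right) + 260 = \left(- \frac{1}{6}\right) \left(-15\right) + 260 = \frac{5}{2} + 260 = \frac{525}{2}$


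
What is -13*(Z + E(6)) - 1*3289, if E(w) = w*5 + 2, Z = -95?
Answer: -2470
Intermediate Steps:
E(w) = 2 + 5*w (E(w) = 5*w + 2 = 2 + 5*w)
-13*(Z + E(6)) - 1*3289 = -13*(-95 + (2 + 5*6)) - 1*3289 = -13*(-95 + (2 + 30)) - 3289 = -13*(-95 + 32) - 3289 = -13*(-63) - 3289 = 819 - 3289 = -2470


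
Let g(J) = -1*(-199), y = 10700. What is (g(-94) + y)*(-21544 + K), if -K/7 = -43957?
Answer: 3118803345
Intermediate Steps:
K = 307699 (K = -7*(-43957) = 307699)
g(J) = 199
(g(-94) + y)*(-21544 + K) = (199 + 10700)*(-21544 + 307699) = 10899*286155 = 3118803345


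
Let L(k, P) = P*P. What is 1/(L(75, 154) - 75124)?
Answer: -1/51408 ≈ -1.9452e-5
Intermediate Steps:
L(k, P) = P²
1/(L(75, 154) - 75124) = 1/(154² - 75124) = 1/(23716 - 75124) = 1/(-51408) = -1/51408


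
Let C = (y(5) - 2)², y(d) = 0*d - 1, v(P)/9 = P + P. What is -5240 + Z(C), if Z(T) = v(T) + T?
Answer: -5069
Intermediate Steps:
v(P) = 18*P (v(P) = 9*(P + P) = 9*(2*P) = 18*P)
y(d) = -1 (y(d) = 0 - 1 = -1)
C = 9 (C = (-1 - 2)² = (-3)² = 9)
Z(T) = 19*T (Z(T) = 18*T + T = 19*T)
-5240 + Z(C) = -5240 + 19*9 = -5240 + 171 = -5069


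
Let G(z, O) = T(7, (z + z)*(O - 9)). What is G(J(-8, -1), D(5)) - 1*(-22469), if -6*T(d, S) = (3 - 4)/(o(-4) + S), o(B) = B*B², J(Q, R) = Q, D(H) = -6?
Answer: 23727265/1056 ≈ 22469.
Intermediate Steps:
o(B) = B³
T(d, S) = 1/(6*(-64 + S)) (T(d, S) = -(3 - 4)/(6*((-4)³ + S)) = -(-1)/(6*(-64 + S)) = 1/(6*(-64 + S)))
G(z, O) = 1/(6*(-64 + 2*z*(-9 + O))) (G(z, O) = 1/(6*(-64 + (z + z)*(O - 9))) = 1/(6*(-64 + (2*z)*(-9 + O))) = 1/(6*(-64 + 2*z*(-9 + O))))
G(J(-8, -1), D(5)) - 1*(-22469) = 1/(12*(-32 - 8*(-9 - 6))) - 1*(-22469) = 1/(12*(-32 - 8*(-15))) + 22469 = 1/(12*(-32 + 120)) + 22469 = (1/12)/88 + 22469 = (1/12)*(1/88) + 22469 = 1/1056 + 22469 = 23727265/1056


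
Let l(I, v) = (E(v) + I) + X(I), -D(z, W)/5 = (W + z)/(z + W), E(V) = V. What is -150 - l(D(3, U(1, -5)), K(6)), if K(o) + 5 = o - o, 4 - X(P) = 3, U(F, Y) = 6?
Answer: -141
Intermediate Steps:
D(z, W) = -5 (D(z, W) = -5*(W + z)/(z + W) = -5*(W + z)/(W + z) = -5*1 = -5)
X(P) = 1 (X(P) = 4 - 1*3 = 4 - 3 = 1)
K(o) = -5 (K(o) = -5 + (o - o) = -5 + 0 = -5)
l(I, v) = 1 + I + v (l(I, v) = (v + I) + 1 = (I + v) + 1 = 1 + I + v)
-150 - l(D(3, U(1, -5)), K(6)) = -150 - (1 - 5 - 5) = -150 - 1*(-9) = -150 + 9 = -141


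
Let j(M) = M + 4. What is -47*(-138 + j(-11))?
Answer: 6815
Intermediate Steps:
j(M) = 4 + M
-47*(-138 + j(-11)) = -47*(-138 + (4 - 11)) = -47*(-138 - 7) = -47*(-145) = 6815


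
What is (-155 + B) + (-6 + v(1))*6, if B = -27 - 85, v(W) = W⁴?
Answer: -297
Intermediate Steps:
B = -112
(-155 + B) + (-6 + v(1))*6 = (-155 - 112) + (-6 + 1⁴)*6 = -267 + (-6 + 1)*6 = -267 - 5*6 = -267 - 30 = -297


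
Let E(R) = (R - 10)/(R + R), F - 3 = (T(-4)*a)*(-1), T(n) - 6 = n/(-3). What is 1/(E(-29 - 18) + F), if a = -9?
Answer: 94/6543 ≈ 0.014366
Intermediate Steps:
T(n) = 6 - n/3 (T(n) = 6 + n/(-3) = 6 + n*(-⅓) = 6 - n/3)
F = 69 (F = 3 + ((6 - ⅓*(-4))*(-9))*(-1) = 3 + ((6 + 4/3)*(-9))*(-1) = 3 + ((22/3)*(-9))*(-1) = 3 - 66*(-1) = 3 + 66 = 69)
E(R) = (-10 + R)/(2*R) (E(R) = (-10 + R)/((2*R)) = (-10 + R)*(1/(2*R)) = (-10 + R)/(2*R))
1/(E(-29 - 18) + F) = 1/((-10 + (-29 - 18))/(2*(-29 - 18)) + 69) = 1/((½)*(-10 - 47)/(-47) + 69) = 1/((½)*(-1/47)*(-57) + 69) = 1/(57/94 + 69) = 1/(6543/94) = 94/6543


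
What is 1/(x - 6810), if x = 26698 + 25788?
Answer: 1/45676 ≈ 2.1893e-5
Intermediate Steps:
x = 52486
1/(x - 6810) = 1/(52486 - 6810) = 1/45676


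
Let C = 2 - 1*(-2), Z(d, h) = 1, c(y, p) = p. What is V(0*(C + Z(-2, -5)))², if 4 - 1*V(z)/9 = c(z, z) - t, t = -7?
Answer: 729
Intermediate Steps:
C = 4 (C = 2 + 2 = 4)
V(z) = -27 - 9*z (V(z) = 36 - 9*(z - 1*(-7)) = 36 - 9*(z + 7) = 36 - 9*(7 + z) = 36 + (-63 - 9*z) = -27 - 9*z)
V(0*(C + Z(-2, -5)))² = (-27 - 0*(4 + 1))² = (-27 - 0*5)² = (-27 - 9*0)² = (-27 + 0)² = (-27)² = 729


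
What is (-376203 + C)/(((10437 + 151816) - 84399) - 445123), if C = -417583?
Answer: 113398/52467 ≈ 2.1613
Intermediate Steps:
(-376203 + C)/(((10437 + 151816) - 84399) - 445123) = (-376203 - 417583)/(((10437 + 151816) - 84399) - 445123) = -793786/((162253 - 84399) - 445123) = -793786/(77854 - 445123) = -793786/(-367269) = -793786*(-1/367269) = 113398/52467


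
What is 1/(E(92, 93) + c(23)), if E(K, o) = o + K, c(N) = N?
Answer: 1/208 ≈ 0.0048077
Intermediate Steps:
E(K, o) = K + o
1/(E(92, 93) + c(23)) = 1/((92 + 93) + 23) = 1/(185 + 23) = 1/208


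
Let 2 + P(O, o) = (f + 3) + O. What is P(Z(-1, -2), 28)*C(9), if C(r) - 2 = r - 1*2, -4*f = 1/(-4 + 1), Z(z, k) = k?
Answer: -33/4 ≈ -8.2500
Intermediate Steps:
f = 1/12 (f = -1/(4*(-4 + 1)) = -¼/(-3) = -¼*(-⅓) = 1/12 ≈ 0.083333)
C(r) = r (C(r) = 2 + (r - 1*2) = 2 + (r - 2) = 2 + (-2 + r) = r)
P(O, o) = 13/12 + O (P(O, o) = -2 + ((1/12 + 3) + O) = -2 + (37/12 + O) = 13/12 + O)
P(Z(-1, -2), 28)*C(9) = (13/12 - 2)*9 = -11/12*9 = -33/4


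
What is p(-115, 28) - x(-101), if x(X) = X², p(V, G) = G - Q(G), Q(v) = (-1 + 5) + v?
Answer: -10205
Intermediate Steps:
Q(v) = 4 + v
p(V, G) = -4 (p(V, G) = G - (4 + G) = G + (-4 - G) = -4)
p(-115, 28) - x(-101) = -4 - 1*(-101)² = -4 - 1*10201 = -4 - 10201 = -10205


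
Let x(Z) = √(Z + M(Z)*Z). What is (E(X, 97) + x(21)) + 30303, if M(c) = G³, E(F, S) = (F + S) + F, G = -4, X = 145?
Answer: 30690 + 21*I*√3 ≈ 30690.0 + 36.373*I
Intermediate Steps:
E(F, S) = S + 2*F
M(c) = -64 (M(c) = (-4)³ = -64)
x(Z) = 3*√7*√(-Z) (x(Z) = √(Z - 64*Z) = √(-63*Z) = 3*√7*√(-Z))
(E(X, 97) + x(21)) + 30303 = ((97 + 2*145) + 3*√7*√(-1*21)) + 30303 = ((97 + 290) + 3*√7*√(-21)) + 30303 = (387 + 3*√7*(I*√21)) + 30303 = (387 + 21*I*√3) + 30303 = 30690 + 21*I*√3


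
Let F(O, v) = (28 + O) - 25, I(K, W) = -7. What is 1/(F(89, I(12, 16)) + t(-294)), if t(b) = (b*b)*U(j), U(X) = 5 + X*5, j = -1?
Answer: 1/92 ≈ 0.010870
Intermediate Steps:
U(X) = 5 + 5*X
t(b) = 0 (t(b) = (b*b)*(5 + 5*(-1)) = b²*(5 - 5) = b²*0 = 0)
F(O, v) = 3 + O
1/(F(89, I(12, 16)) + t(-294)) = 1/((3 + 89) + 0) = 1/(92 + 0) = 1/92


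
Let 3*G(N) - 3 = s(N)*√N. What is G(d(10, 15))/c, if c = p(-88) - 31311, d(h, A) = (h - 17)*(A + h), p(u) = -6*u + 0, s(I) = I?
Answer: -1/30783 + 875*I*√7/92349 ≈ -3.2485e-5 + 0.025068*I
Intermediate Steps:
p(u) = -6*u
d(h, A) = (-17 + h)*(A + h)
G(N) = 1 + N^(3/2)/3 (G(N) = 1 + (N*√N)/3 = 1 + N^(3/2)/3)
c = -30783 (c = -6*(-88) - 31311 = 528 - 31311 = -30783)
G(d(10, 15))/c = (1 + (10² - 17*15 - 17*10 + 15*10)^(3/2)/3)/(-30783) = (1 + (100 - 255 - 170 + 150)^(3/2)/3)*(-1/30783) = (1 + (-175)^(3/2)/3)*(-1/30783) = (1 + (-875*I*√7)/3)*(-1/30783) = (1 - 875*I*√7/3)*(-1/30783) = -1/30783 + 875*I*√7/92349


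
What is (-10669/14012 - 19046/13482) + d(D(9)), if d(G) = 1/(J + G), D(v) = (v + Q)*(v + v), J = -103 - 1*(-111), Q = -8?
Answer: -24508417/11475828 ≈ -2.1357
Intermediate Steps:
J = 8 (J = -103 + 111 = 8)
D(v) = 2*v*(-8 + v) (D(v) = (v - 8)*(v + v) = (-8 + v)*(2*v) = 2*v*(-8 + v))
d(G) = 1/(8 + G)
(-10669/14012 - 19046/13482) + d(D(9)) = (-10669/14012 - 19046/13482) + 1/(8 + 2*9*(-8 + 9)) = (-10669*1/14012 - 19046*1/13482) + 1/(8 + 2*9*1) = (-10669/14012 - 89/63) + 1/(8 + 18) = -1919215/882756 + 1/26 = -24508417/11475828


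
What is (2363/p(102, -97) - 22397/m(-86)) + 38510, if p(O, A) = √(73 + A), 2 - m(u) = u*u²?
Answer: 24494571183/636058 - 2363*I*√6/12 ≈ 38510.0 - 482.35*I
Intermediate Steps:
m(u) = 2 - u³ (m(u) = 2 - u*u² = 2 - u³)
(2363/p(102, -97) - 22397/m(-86)) + 38510 = (2363/(√(73 - 97)) - 22397/(2 - 1*(-86)³)) + 38510 = (2363/(√(-24)) - 22397/(2 - 1*(-636056))) + 38510 = (2363/((2*I*√6)) - 22397/(2 + 636056)) + 38510 = (2363*(-I*√6/12) - 22397/636058) + 38510 = (-2363*I*√6/12 - 22397*1/636058) + 38510 = (-2363*I*√6/12 - 22397/636058) + 38510 = (-22397/636058 - 2363*I*√6/12) + 38510 = 24494571183/636058 - 2363*I*√6/12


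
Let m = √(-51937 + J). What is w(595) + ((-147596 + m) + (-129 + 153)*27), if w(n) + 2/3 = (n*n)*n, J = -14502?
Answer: 631493779/3 + 29*I*√79 ≈ 2.105e+8 + 257.76*I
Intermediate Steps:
m = 29*I*√79 (m = √(-51937 - 14502) = √(-66439) = 29*I*√79 ≈ 257.76*I)
w(n) = -⅔ + n³ (w(n) = -⅔ + (n*n)*n = -⅔ + n²*n = -⅔ + n³)
w(595) + ((-147596 + m) + (-129 + 153)*27) = (-⅔ + 595³) + ((-147596 + 29*I*√79) + (-129 + 153)*27) = (-⅔ + 210644875) + ((-147596 + 29*I*√79) + 24*27) = 631934623/3 + ((-147596 + 29*I*√79) + 648) = 631934623/3 + (-146948 + 29*I*√79) = 631493779/3 + 29*I*√79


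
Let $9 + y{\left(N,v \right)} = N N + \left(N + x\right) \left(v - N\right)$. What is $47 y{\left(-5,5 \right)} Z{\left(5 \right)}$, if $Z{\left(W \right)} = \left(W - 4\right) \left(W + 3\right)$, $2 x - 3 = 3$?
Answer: $-1504$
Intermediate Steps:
$x = 3$ ($x = \frac{3}{2} + \frac{1}{2} \cdot 3 = \frac{3}{2} + \frac{3}{2} = 3$)
$Z{\left(W \right)} = \left(-4 + W\right) \left(3 + W\right)$
$y{\left(N,v \right)} = -9 + N^{2} + \left(3 + N\right) \left(v - N\right)$ ($y{\left(N,v \right)} = -9 + \left(N N + \left(N + 3\right) \left(v - N\right)\right) = -9 + \left(N^{2} + \left(3 + N\right) \left(v - N\right)\right) = -9 + N^{2} + \left(3 + N\right) \left(v - N\right)$)
$47 y{\left(-5,5 \right)} Z{\left(5 \right)} = 47 \left(-9 - -15 + 3 \cdot 5 - 25\right) \left(-12 + 5^{2} - 5\right) = 47 \left(-9 + 15 + 15 - 25\right) \left(-12 + 25 - 5\right) = 47 \left(-4\right) 8 = \left(-188\right) 8 = -1504$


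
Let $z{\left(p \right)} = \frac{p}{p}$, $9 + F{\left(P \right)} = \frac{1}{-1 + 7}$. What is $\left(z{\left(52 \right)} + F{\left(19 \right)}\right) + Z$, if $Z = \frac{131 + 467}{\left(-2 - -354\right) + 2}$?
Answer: $- \frac{725}{118} \approx -6.1441$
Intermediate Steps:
$F{\left(P \right)} = - \frac{53}{6}$ ($F{\left(P \right)} = -9 + \frac{1}{-1 + 7} = -9 + \frac{1}{6} = - \frac{53}{6}$)
$z{\left(p \right)} = 1$
$Z = \frac{299}{177}$ ($Z = \frac{598}{\left(-2 + 354\right) + 2} = \frac{598}{352 + 2} = \frac{598}{354} = 598 \cdot \frac{1}{354} = \frac{299}{177} \approx 1.6893$)
$\left(z{\left(52 \right)} + F{\left(19 \right)}\right) + Z = \left(1 - \frac{53}{6}\right) + \frac{299}{177} = - \frac{47}{6} + \frac{299}{177} = - \frac{725}{118}$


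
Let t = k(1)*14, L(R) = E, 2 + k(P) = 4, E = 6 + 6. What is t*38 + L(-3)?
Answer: 1076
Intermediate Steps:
E = 12
k(P) = 2 (k(P) = -2 + 4 = 2)
L(R) = 12
t = 28 (t = 2*14 = 28)
t*38 + L(-3) = 28*38 + 12 = 1064 + 12 = 1076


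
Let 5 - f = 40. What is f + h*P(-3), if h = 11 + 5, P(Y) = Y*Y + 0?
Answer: 109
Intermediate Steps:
f = -35 (f = 5 - 1*40 = 5 - 40 = -35)
P(Y) = Y² (P(Y) = Y² + 0 = Y²)
h = 16
f + h*P(-3) = -35 + 16*(-3)² = -35 + 16*9 = -35 + 144 = 109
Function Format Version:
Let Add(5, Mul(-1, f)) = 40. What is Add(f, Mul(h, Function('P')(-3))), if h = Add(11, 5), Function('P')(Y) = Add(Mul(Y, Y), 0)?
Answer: 109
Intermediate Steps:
f = -35 (f = Add(5, Mul(-1, 40)) = Add(5, -40) = -35)
Function('P')(Y) = Pow(Y, 2) (Function('P')(Y) = Add(Pow(Y, 2), 0) = Pow(Y, 2))
h = 16
Add(f, Mul(h, Function('P')(-3))) = Add(-35, Mul(16, Pow(-3, 2))) = Add(-35, Mul(16, 9)) = Add(-35, 144) = 109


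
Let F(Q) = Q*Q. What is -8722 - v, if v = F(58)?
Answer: -12086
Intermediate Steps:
F(Q) = Q²
v = 3364 (v = 58² = 3364)
-8722 - v = -8722 - 1*3364 = -8722 - 3364 = -12086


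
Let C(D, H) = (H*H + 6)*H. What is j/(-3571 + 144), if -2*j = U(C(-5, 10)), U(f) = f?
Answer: 530/3427 ≈ 0.15465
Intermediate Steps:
C(D, H) = H*(6 + H²) (C(D, H) = (H² + 6)*H = (6 + H²)*H = H*(6 + H²))
j = -530 (j = -5*(6 + 10²) = -5*(6 + 100) = -5*106 = -½*1060 = -530)
j/(-3571 + 144) = -530/(-3571 + 144) = -530/(-3427) = -530*(-1/3427) = 530/3427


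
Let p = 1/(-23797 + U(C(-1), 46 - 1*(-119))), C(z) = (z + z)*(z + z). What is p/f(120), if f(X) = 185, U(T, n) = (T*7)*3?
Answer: -1/4386905 ≈ -2.2795e-7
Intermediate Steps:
C(z) = 4*z² (C(z) = (2*z)*(2*z) = 4*z²)
U(T, n) = 21*T (U(T, n) = (7*T)*3 = 21*T)
p = -1/23713 (p = 1/(-23797 + 21*(4*(-1)²)) = 1/(-23797 + 21*(4*1)) = 1/(-23797 + 21*4) = 1/(-23797 + 84) = 1/(-23713) = -1/23713 ≈ -4.2171e-5)
p/f(120) = -1/23713/185 = -1/23713*1/185 = -1/4386905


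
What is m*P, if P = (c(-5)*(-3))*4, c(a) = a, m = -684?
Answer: -41040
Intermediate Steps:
P = 60 (P = -5*(-3)*4 = 15*4 = 60)
m*P = -684*60 = -41040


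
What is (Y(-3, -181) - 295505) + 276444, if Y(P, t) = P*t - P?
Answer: -18515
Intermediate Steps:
Y(P, t) = -P + P*t
(Y(-3, -181) - 295505) + 276444 = (-3*(-1 - 181) - 295505) + 276444 = (-3*(-182) - 295505) + 276444 = (546 - 295505) + 276444 = -294959 + 276444 = -18515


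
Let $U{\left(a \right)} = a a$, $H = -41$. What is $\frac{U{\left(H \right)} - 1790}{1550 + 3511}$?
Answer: $- \frac{109}{5061} \approx -0.021537$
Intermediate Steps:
$U{\left(a \right)} = a^{2}$
$\frac{U{\left(H \right)} - 1790}{1550 + 3511} = \frac{\left(-41\right)^{2} - 1790}{1550 + 3511} = \frac{1681 - 1790}{5061} = \left(-109\right) \frac{1}{5061} = - \frac{109}{5061}$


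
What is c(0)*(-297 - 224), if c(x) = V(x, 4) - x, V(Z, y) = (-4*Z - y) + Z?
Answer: 2084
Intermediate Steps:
V(Z, y) = -y - 3*Z (V(Z, y) = (-y - 4*Z) + Z = -y - 3*Z)
c(x) = -4 - 4*x (c(x) = (-1*4 - 3*x) - x = (-4 - 3*x) - x = -4 - 4*x)
c(0)*(-297 - 224) = (-4 - 4*0)*(-297 - 224) = (-4 + 0)*(-521) = -4*(-521) = 2084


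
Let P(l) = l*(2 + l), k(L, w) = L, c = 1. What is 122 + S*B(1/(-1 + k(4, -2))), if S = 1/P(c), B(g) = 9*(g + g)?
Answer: 124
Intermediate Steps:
B(g) = 18*g (B(g) = 9*(2*g) = 18*g)
S = 1/3 (S = 1/(1*(2 + 1)) = 1/(1*3) = 1/3 ≈ 0.33333)
122 + S*B(1/(-1 + k(4, -2))) = 122 + (18/(-1 + 4))/3 = 122 + (18/3)/3 = 122 + (18*(1/3))/3 = 122 + (1/3)*6 = 122 + 2 = 124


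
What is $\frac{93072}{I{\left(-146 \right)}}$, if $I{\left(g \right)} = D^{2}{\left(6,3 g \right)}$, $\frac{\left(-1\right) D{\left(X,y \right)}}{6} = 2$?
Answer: $\frac{1939}{3} \approx 646.33$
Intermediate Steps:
$D{\left(X,y \right)} = -12$ ($D{\left(X,y \right)} = \left(-6\right) 2 = -12$)
$I{\left(g \right)} = 144$ ($I{\left(g \right)} = \left(-12\right)^{2} = 144$)
$\frac{93072}{I{\left(-146 \right)}} = \frac{93072}{144} = 93072 \cdot \frac{1}{144} = \frac{1939}{3}$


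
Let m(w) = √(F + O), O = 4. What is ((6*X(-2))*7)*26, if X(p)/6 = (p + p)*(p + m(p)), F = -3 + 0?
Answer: 26208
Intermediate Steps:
F = -3
m(w) = 1 (m(w) = √(-3 + 4) = √1 = 1)
X(p) = 12*p*(1 + p) (X(p) = 6*((p + p)*(p + 1)) = 6*((2*p)*(1 + p)) = 6*(2*p*(1 + p)) = 12*p*(1 + p))
((6*X(-2))*7)*26 = ((6*(12*(-2)*(1 - 2)))*7)*26 = ((6*(12*(-2)*(-1)))*7)*26 = ((6*24)*7)*26 = (144*7)*26 = 1008*26 = 26208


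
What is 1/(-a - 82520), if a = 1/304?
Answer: -304/25086081 ≈ -1.2118e-5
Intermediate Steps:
a = 1/304 ≈ 0.0032895
1/(-a - 82520) = 1/(-1*1/304 - 82520) = 1/(-1/304 - 82520) = 1/(-25086081/304) = -304/25086081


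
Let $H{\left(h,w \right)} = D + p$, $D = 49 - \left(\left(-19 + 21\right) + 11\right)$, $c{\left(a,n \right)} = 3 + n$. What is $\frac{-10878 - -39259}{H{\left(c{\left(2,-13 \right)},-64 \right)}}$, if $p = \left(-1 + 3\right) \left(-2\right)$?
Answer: $\frac{28381}{32} \approx 886.91$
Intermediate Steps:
$D = 36$ ($D = 49 - \left(2 + 11\right) = 49 - 13 = 36$)
$p = -4$ ($p = 2 \left(-2\right) = -4$)
$H{\left(h,w \right)} = 32$ ($H{\left(h,w \right)} = 36 - 4 = 32$)
$\frac{-10878 - -39259}{H{\left(c{\left(2,-13 \right)},-64 \right)}} = \frac{-10878 - -39259}{32} = \left(-10878 + 39259\right) \frac{1}{32} = 28381 \cdot \frac{1}{32} = \frac{28381}{32}$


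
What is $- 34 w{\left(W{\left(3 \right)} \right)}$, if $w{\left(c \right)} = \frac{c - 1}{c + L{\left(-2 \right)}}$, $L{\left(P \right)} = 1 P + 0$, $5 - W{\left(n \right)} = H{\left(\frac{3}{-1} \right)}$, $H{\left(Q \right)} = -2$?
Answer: $- \frac{204}{5} \approx -40.8$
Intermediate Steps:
$W{\left(n \right)} = 7$ ($W{\left(n \right)} = 5 - -2 = 5 + 2 = 7$)
$L{\left(P \right)} = P$ ($L{\left(P \right)} = P + 0 = P$)
$w{\left(c \right)} = \frac{-1 + c}{-2 + c}$ ($w{\left(c \right)} = \frac{c - 1}{c - 2} = \frac{-1 + c}{-2 + c}$)
$- 34 w{\left(W{\left(3 \right)} \right)} = - 34 \frac{-1 + 7}{-2 + 7} = - 34 \cdot \frac{1}{5} \cdot 6 = \left(-34\right) \frac{6}{5} = - \frac{204}{5}$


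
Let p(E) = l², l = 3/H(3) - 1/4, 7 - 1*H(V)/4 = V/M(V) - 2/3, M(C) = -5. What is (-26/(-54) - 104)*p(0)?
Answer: -17443595/6642432 ≈ -2.6261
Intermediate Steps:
H(V) = 92/3 + 4*V/5 (H(V) = 28 - 4*(V/(-5) - 2/3) = 28 - 4*(V*(-⅕) - 2*⅓) = 28 - 4*(-V/5 - ⅔) = 28 - 4*(-⅔ - V/5) = 28 + (8/3 + 4*V/5) = 92/3 + 4*V/5)
l = -79/496 (l = 3/(92/3 + (⅘)*3) - 1/4 = 3/(92/3 + 12/5) - 1*¼ = 3/(496/15) - ¼ = 3*(15/496) - ¼ = 45/496 - ¼ = -79/496 ≈ -0.15927)
p(E) = 6241/246016 (p(E) = (-79/496)² = 6241/246016)
(-26/(-54) - 104)*p(0) = (-26/(-54) - 104)*(6241/246016) = (-26*(-1/54) - 104)*(6241/246016) = (13/27 - 104)*(6241/246016) = -2795/27*6241/246016 = -17443595/6642432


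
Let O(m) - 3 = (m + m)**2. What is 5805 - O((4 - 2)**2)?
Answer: 5738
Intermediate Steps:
O(m) = 3 + 4*m**2 (O(m) = 3 + (m + m)**2 = 3 + (2*m)**2 = 3 + 4*m**2)
5805 - O((4 - 2)**2) = 5805 - (3 + 4*((4 - 2)**2)**2) = 5805 - (3 + 4*(2**2)**2) = 5805 - (3 + 4*4**2) = 5805 - (3 + 4*16) = 5805 - (3 + 64) = 5805 - 1*67 = 5805 - 67 = 5738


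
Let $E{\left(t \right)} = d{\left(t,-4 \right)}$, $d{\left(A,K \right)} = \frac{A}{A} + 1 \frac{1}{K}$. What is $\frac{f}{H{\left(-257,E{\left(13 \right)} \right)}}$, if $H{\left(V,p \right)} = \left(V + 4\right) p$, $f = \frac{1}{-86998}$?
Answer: $\frac{2}{33015741} \approx 6.0577 \cdot 10^{-8}$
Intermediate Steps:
$d{\left(A,K \right)} = 1 + \frac{1}{K}$
$E{\left(t \right)} = \frac{3}{4}$ ($E{\left(t \right)} = \frac{1 - 4}{-4} = \left(- \frac{1}{4}\right) \left(-3\right) = \frac{3}{4}$)
$f = - \frac{1}{86998} \approx -1.1495 \cdot 10^{-5}$
$H{\left(V,p \right)} = p \left(4 + V\right)$ ($H{\left(V,p \right)} = \left(4 + V\right) p = p \left(4 + V\right)$)
$\frac{f}{H{\left(-257,E{\left(13 \right)} \right)}} = - \frac{1}{86998 \frac{3 \left(4 - 257\right)}{4}} = - \frac{1}{86998 \cdot \frac{3}{4} \left(-253\right)} = - \frac{1}{86998 \left(- \frac{759}{4}\right)} = \left(- \frac{1}{86998}\right) \left(- \frac{4}{759}\right) = \frac{2}{33015741}$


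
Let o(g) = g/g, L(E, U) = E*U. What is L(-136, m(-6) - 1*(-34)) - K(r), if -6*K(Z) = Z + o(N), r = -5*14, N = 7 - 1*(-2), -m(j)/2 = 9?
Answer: -4375/2 ≈ -2187.5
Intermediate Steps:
m(j) = -18 (m(j) = -2*9 = -18)
N = 9 (N = 7 + 2 = 9)
r = -70
o(g) = 1
K(Z) = -⅙ - Z/6 (K(Z) = -(Z + 1)/6 = -(1 + Z)/6 = -⅙ - Z/6)
L(-136, m(-6) - 1*(-34)) - K(r) = -136*(-18 - 1*(-34)) - (-⅙ - ⅙*(-70)) = -136*(-18 + 34) - (-⅙ + 35/3) = -136*16 - 1*23/2 = -2176 - 23/2 = -4375/2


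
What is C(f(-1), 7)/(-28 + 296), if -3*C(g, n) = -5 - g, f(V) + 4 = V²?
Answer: 1/402 ≈ 0.0024876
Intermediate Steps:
f(V) = -4 + V²
C(g, n) = 5/3 + g/3 (C(g, n) = -(-5 - g)/3 = 5/3 + g/3)
C(f(-1), 7)/(-28 + 296) = (5/3 + (-4 + (-1)²)/3)/(-28 + 296) = (5/3 + (-4 + 1)/3)/268 = (5/3 + (⅓)*(-3))*(1/268) = (5/3 - 1)*(1/268) = (⅔)*(1/268) = 1/402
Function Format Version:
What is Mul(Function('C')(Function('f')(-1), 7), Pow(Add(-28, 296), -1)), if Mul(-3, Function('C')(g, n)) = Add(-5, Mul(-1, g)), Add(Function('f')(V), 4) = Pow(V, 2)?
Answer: Rational(1, 402) ≈ 0.0024876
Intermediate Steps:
Function('f')(V) = Add(-4, Pow(V, 2))
Function('C')(g, n) = Add(Rational(5, 3), Mul(Rational(1, 3), g)) (Function('C')(g, n) = Mul(Rational(-1, 3), Add(-5, Mul(-1, g))) = Add(Rational(5, 3), Mul(Rational(1, 3), g)))
Mul(Function('C')(Function('f')(-1), 7), Pow(Add(-28, 296), -1)) = Mul(Add(Rational(5, 3), Mul(Rational(1, 3), Add(-4, Pow(-1, 2)))), Pow(Add(-28, 296), -1)) = Mul(Add(Rational(5, 3), Mul(Rational(1, 3), Add(-4, 1))), Pow(268, -1)) = Mul(Add(Rational(5, 3), Mul(Rational(1, 3), -3)), Rational(1, 268)) = Mul(Add(Rational(5, 3), -1), Rational(1, 268)) = Mul(Rational(2, 3), Rational(1, 268)) = Rational(1, 402)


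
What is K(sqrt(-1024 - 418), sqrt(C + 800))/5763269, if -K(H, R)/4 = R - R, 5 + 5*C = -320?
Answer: 0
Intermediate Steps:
C = -65 (C = -1 + (1/5)*(-320) = -1 - 64 = -65)
K(H, R) = 0 (K(H, R) = -4*(R - R) = -4*0 = 0)
K(sqrt(-1024 - 418), sqrt(C + 800))/5763269 = 0/5763269 = 0*(1/5763269) = 0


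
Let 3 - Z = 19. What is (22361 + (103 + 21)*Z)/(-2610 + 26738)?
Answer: 20377/24128 ≈ 0.84454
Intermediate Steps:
Z = -16 (Z = 3 - 1*19 = 3 - 19 = -16)
(22361 + (103 + 21)*Z)/(-2610 + 26738) = (22361 + (103 + 21)*(-16))/(-2610 + 26738) = (22361 + 124*(-16))/24128 = (22361 - 1984)*(1/24128) = 20377*(1/24128) = 20377/24128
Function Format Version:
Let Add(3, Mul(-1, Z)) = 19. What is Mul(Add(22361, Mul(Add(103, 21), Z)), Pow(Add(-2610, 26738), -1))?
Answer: Rational(20377, 24128) ≈ 0.84454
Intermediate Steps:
Z = -16 (Z = Add(3, Mul(-1, 19)) = Add(3, -19) = -16)
Mul(Add(22361, Mul(Add(103, 21), Z)), Pow(Add(-2610, 26738), -1)) = Mul(Add(22361, Mul(Add(103, 21), -16)), Pow(Add(-2610, 26738), -1)) = Mul(Add(22361, Mul(124, -16)), Pow(24128, -1)) = Mul(Add(22361, -1984), Rational(1, 24128)) = Mul(20377, Rational(1, 24128)) = Rational(20377, 24128)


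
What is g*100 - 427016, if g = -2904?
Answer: -717416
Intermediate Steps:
g*100 - 427016 = -2904*100 - 427016 = -290400 - 427016 = -717416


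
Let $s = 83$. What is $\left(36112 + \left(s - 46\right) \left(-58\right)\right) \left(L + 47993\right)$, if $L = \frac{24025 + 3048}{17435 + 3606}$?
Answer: $\frac{34300489899276}{21041} \approx 1.6302 \cdot 10^{9}$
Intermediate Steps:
$L = \frac{27073}{21041} \approx 1.2867$
$\left(36112 + \left(s - 46\right) \left(-58\right)\right) \left(L + 47993\right) = \left(36112 + \left(83 - 46\right) \left(-58\right)\right) \left(\frac{27073}{21041} + 47993\right) = \left(36112 + 37 \left(-58\right)\right) \frac{1009847786}{21041} = \left(36112 - 2146\right) \frac{1009847786}{21041} = 33966 \cdot \frac{1009847786}{21041} = \frac{34300489899276}{21041}$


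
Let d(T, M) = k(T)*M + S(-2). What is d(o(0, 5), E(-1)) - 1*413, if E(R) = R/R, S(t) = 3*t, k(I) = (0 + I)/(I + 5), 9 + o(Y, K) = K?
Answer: -423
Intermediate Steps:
o(Y, K) = -9 + K
k(I) = I/(5 + I)
E(R) = 1
d(T, M) = -6 + M*T/(5 + T) (d(T, M) = (T/(5 + T))*M + 3*(-2) = M*T/(5 + T) - 6 = -6 + M*T/(5 + T))
d(o(0, 5), E(-1)) - 1*413 = (-30 - 6*(-9 + 5) + 1*(-9 + 5))/(5 + (-9 + 5)) - 1*413 = (-30 - 6*(-4) + 1*(-4))/(5 - 4) - 413 = (-30 + 24 - 4)/1 - 413 = 1*(-10) - 413 = -10 - 413 = -423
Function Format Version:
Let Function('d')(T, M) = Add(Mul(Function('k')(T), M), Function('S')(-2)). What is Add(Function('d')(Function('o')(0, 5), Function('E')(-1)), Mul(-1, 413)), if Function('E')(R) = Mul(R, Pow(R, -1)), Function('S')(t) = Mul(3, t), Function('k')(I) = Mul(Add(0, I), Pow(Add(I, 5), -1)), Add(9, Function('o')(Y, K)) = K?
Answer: -423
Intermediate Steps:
Function('o')(Y, K) = Add(-9, K)
Function('k')(I) = Mul(I, Pow(Add(5, I), -1))
Function('E')(R) = 1
Function('d')(T, M) = Add(-6, Mul(M, T, Pow(Add(5, T), -1))) (Function('d')(T, M) = Add(Mul(Mul(T, Pow(Add(5, T), -1)), M), Mul(3, -2)) = Add(Mul(M, T, Pow(Add(5, T), -1)), -6) = Add(-6, Mul(M, T, Pow(Add(5, T), -1))))
Add(Function('d')(Function('o')(0, 5), Function('E')(-1)), Mul(-1, 413)) = Add(Mul(Pow(Add(5, Add(-9, 5)), -1), Add(-30, Mul(-6, Add(-9, 5)), Mul(1, Add(-9, 5)))), Mul(-1, 413)) = Add(Mul(Pow(Add(5, -4), -1), Add(-30, Mul(-6, -4), Mul(1, -4))), -413) = Add(Mul(Pow(1, -1), Add(-30, 24, -4)), -413) = Add(Mul(1, -10), -413) = Add(-10, -413) = -423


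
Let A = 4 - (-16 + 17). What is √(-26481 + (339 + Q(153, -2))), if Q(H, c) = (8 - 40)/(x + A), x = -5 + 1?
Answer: I*√26110 ≈ 161.59*I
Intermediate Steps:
x = -4
A = 3 (A = 4 - 1*1 = 4 - 1 = 3)
Q(H, c) = 32 (Q(H, c) = (8 - 40)/(-4 + 3) = -32/(-1) = -32*(-1) = 32)
√(-26481 + (339 + Q(153, -2))) = √(-26481 + (339 + 32)) = √(-26481 + 371) = √(-26110) = I*√26110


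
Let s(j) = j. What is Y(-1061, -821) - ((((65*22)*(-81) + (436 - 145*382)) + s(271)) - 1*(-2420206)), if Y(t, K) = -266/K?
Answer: -1846997687/821 ≈ -2.2497e+6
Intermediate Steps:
Y(-1061, -821) - ((((65*22)*(-81) + (436 - 145*382)) + s(271)) - 1*(-2420206)) = -266/(-821) - ((((65*22)*(-81) + (436 - 145*382)) + 271) - 1*(-2420206)) = -266*(-1/821) - (((1430*(-81) + (436 - 55390)) + 271) + 2420206) = 266/821 - (((-115830 - 54954) + 271) + 2420206) = 266/821 - ((-170784 + 271) + 2420206) = 266/821 - (-170513 + 2420206) = 266/821 - 1*2249693 = 266/821 - 2249693 = -1846997687/821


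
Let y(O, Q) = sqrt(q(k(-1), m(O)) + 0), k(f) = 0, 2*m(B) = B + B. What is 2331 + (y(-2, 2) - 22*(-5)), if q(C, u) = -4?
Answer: 2441 + 2*I ≈ 2441.0 + 2.0*I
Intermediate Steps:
m(B) = B (m(B) = (B + B)/2 = (2*B)/2 = B)
y(O, Q) = 2*I (y(O, Q) = sqrt(-4 + 0) = sqrt(-4) = 2*I)
2331 + (y(-2, 2) - 22*(-5)) = 2331 + (2*I - 22*(-5)) = 2331 + (2*I + 110) = 2331 + (110 + 2*I) = 2441 + 2*I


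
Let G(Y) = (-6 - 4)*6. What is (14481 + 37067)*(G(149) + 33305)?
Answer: 1713713260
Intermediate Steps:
G(Y) = -60 (G(Y) = -10*6 = -60)
(14481 + 37067)*(G(149) + 33305) = (14481 + 37067)*(-60 + 33305) = 51548*33245 = 1713713260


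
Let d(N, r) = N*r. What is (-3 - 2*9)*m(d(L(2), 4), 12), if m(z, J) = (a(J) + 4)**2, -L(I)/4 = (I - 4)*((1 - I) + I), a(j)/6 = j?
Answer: -121296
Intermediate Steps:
a(j) = 6*j
L(I) = 16 - 4*I (L(I) = -4*(I - 4)*((1 - I) + I) = -4*(-4 + I) = 16 - 4*I)
m(z, J) = (4 + 6*J)**2 (m(z, J) = (6*J + 4)**2 = (4 + 6*J)**2)
(-3 - 2*9)*m(d(L(2), 4), 12) = (-3 - 2*9)*(4*(2 + 3*12)**2) = (-3 - 18)*(4*(2 + 36)**2) = -84*38**2 = -84*1444 = -21*5776 = -121296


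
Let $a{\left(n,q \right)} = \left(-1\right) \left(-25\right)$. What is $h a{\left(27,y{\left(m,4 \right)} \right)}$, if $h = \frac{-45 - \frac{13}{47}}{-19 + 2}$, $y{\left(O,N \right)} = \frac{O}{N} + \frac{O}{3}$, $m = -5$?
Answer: $\frac{53200}{799} \approx 66.583$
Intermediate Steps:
$y{\left(O,N \right)} = \frac{O}{3} + \frac{O}{N}$ ($y{\left(O,N \right)} = \frac{O}{N} + O \frac{1}{3} = \frac{O}{N} + \frac{O}{3} = \frac{O}{3} + \frac{O}{N}$)
$a{\left(n,q \right)} = 25$
$h = \frac{2128}{799}$ ($h = \frac{-45 - \frac{13}{47}}{-17} = \left(-45 - \frac{13}{47}\right) \left(- \frac{1}{17}\right) = \left(- \frac{2128}{47}\right) \left(- \frac{1}{17}\right) = \frac{2128}{799} \approx 2.6633$)
$h a{\left(27,y{\left(m,4 \right)} \right)} = \frac{2128}{799} \cdot 25 = \frac{53200}{799}$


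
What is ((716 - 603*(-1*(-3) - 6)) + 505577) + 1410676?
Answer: 1918778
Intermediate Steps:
((716 - 603*(-1*(-3) - 6)) + 505577) + 1410676 = ((716 - 603*(3 - 6)) + 505577) + 1410676 = ((716 - 603*(-3)) + 505577) + 1410676 = ((716 + 1809) + 505577) + 1410676 = (2525 + 505577) + 1410676 = 508102 + 1410676 = 1918778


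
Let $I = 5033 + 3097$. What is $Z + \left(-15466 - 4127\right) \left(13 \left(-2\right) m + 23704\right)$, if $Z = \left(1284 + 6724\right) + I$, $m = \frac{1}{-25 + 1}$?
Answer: $- \frac{1857750239}{4} \approx -4.6444 \cdot 10^{8}$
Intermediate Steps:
$I = 8130$
$m = - \frac{1}{24}$ ($m = \frac{1}{-24} = - \frac{1}{24} \approx -0.041667$)
$Z = 16138$ ($Z = \left(1284 + 6724\right) + 8130 = 8008 + 8130 = 16138$)
$Z + \left(-15466 - 4127\right) \left(13 \left(-2\right) m + 23704\right) = 16138 + \left(-15466 - 4127\right) \left(13 \left(-2\right) \left(- \frac{1}{24}\right) + 23704\right) = 16138 - 19593 \left(\left(-26\right) \left(- \frac{1}{24}\right) + 23704\right) = 16138 - 19593 \left(\frac{13}{12} + 23704\right) = 16138 - \frac{1857814791}{4} = - \frac{1857750239}{4}$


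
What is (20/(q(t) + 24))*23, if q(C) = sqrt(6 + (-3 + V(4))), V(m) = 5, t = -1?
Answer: 1380/71 - 115*sqrt(2)/71 ≈ 17.146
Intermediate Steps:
q(C) = 2*sqrt(2) (q(C) = sqrt(6 + (-3 + 5)) = sqrt(6 + 2) = sqrt(8) = 2*sqrt(2))
(20/(q(t) + 24))*23 = (20/(2*sqrt(2) + 24))*23 = (20/(24 + 2*sqrt(2)))*23 = 460/(24 + 2*sqrt(2))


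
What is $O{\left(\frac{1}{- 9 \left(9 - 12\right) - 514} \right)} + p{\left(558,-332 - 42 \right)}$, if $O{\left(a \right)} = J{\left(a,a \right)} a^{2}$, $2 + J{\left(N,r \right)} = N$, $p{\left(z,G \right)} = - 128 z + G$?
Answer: $- \frac{8292762553769}{115501303} \approx -71798.0$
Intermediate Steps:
$p{\left(z,G \right)} = G - 128 z$
$J{\left(N,r \right)} = -2 + N$
$O{\left(a \right)} = a^{2} \left(-2 + a\right)$ ($O{\left(a \right)} = \left(-2 + a\right) a^{2} = a^{2} \left(-2 + a\right)$)
$O{\left(\frac{1}{- 9 \left(9 - 12\right) - 514} \right)} + p{\left(558,-332 - 42 \right)} = \left(\frac{1}{- 9 \left(9 - 12\right) - 514}\right)^{2} \left(-2 + \frac{1}{- 9 \left(9 - 12\right) - 514}\right) - 71798 = \left(\frac{1}{\left(-9\right) \left(-3\right) - 514}\right)^{2} \left(-2 + \frac{1}{\left(-9\right) \left(-3\right) - 514}\right) - 71798 = \left(\frac{1}{27 - 514}\right)^{2} \left(-2 + \frac{1}{27 - 514}\right) - 71798 = \left(\frac{1}{-487}\right)^{2} \left(-2 + \frac{1}{-487}\right) - 71798 = \left(- \frac{1}{487}\right)^{2} \left(-2 - \frac{1}{487}\right) - 71798 = \frac{1}{237169} \left(- \frac{975}{487}\right) - 71798 = - \frac{975}{115501303} - 71798 = - \frac{8292762553769}{115501303}$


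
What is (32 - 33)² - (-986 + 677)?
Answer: 310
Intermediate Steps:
(32 - 33)² - (-986 + 677) = (-1)² - 1*(-309) = 1 + 309 = 310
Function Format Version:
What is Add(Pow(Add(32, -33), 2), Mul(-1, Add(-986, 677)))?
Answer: 310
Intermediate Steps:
Add(Pow(Add(32, -33), 2), Mul(-1, Add(-986, 677))) = Add(Pow(-1, 2), Mul(-1, -309)) = Add(1, 309) = 310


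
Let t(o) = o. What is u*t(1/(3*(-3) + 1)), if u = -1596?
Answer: 399/2 ≈ 199.50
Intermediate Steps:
u*t(1/(3*(-3) + 1)) = -1596/(3*(-3) + 1) = -1596/(-9 + 1) = -1596/(-8) = -1596*(-⅛) = 399/2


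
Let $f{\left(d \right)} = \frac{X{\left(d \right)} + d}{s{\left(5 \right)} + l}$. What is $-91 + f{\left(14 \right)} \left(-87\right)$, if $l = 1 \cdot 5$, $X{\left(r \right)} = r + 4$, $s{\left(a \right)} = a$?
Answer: $- \frac{1847}{5} \approx -369.4$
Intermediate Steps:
$X{\left(r \right)} = 4 + r$
$l = 5$
$f{\left(d \right)} = \frac{2}{5} + \frac{d}{5}$ ($f{\left(d \right)} = \frac{\left(4 + d\right) + d}{5 + 5} = \frac{4 + 2 d}{10} = \left(4 + 2 d\right) \frac{1}{10} = \frac{2}{5} + \frac{d}{5}$)
$-91 + f{\left(14 \right)} \left(-87\right) = -91 + \left(\frac{2}{5} + \frac{1}{5} \cdot 14\right) \left(-87\right) = -91 + \left(\frac{2}{5} + \frac{14}{5}\right) \left(-87\right) = -91 + \frac{16}{5} \left(-87\right) = -91 - \frac{1392}{5} = - \frac{1847}{5}$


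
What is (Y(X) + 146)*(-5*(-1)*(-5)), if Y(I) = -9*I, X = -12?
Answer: -6350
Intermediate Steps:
(Y(X) + 146)*(-5*(-1)*(-5)) = (-9*(-12) + 146)*(-5*(-1)*(-5)) = (108 + 146)*(5*(-5)) = 254*(-25) = -6350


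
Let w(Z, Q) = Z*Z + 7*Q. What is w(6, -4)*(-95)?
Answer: -760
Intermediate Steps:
w(Z, Q) = Z**2 + 7*Q
w(6, -4)*(-95) = (6**2 + 7*(-4))*(-95) = (36 - 28)*(-95) = 8*(-95) = -760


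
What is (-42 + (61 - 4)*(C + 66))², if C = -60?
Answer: 90000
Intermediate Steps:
(-42 + (61 - 4)*(C + 66))² = (-42 + (61 - 4)*(-60 + 66))² = (-42 + 57*6)² = (-42 + 342)² = 300² = 90000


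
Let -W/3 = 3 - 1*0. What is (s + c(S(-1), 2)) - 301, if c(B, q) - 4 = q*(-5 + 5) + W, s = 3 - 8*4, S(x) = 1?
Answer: -335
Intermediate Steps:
W = -9 (W = -3*(3 - 1*0) = -3*(3 + 0) = -3*3 = -9)
s = -29 (s = 3 - 32 = -29)
c(B, q) = -5 (c(B, q) = 4 + (q*(-5 + 5) - 9) = 4 + (q*0 - 9) = 4 + (0 - 9) = 4 - 9 = -5)
(s + c(S(-1), 2)) - 301 = (-29 - 5) - 301 = -34 - 301 = -335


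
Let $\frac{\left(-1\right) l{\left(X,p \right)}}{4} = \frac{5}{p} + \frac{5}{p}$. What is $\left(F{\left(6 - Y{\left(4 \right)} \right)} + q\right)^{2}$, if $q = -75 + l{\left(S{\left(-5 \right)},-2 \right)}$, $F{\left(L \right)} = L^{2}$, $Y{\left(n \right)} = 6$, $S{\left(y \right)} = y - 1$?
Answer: $3025$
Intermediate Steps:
$S{\left(y \right)} = -1 + y$
$l{\left(X,p \right)} = - \frac{40}{p}$ ($l{\left(X,p \right)} = - 4 \left(\frac{5}{p} + \frac{5}{p}\right) = - 4 \frac{10}{p} = - \frac{40}{p}$)
$q = -55$ ($q = -75 - \frac{40}{-2} = -75 - -20 = -75 + 20 = -55$)
$\left(F{\left(6 - Y{\left(4 \right)} \right)} + q\right)^{2} = \left(\left(6 - 6\right)^{2} - 55\right)^{2} = \left(0^{2} - 55\right)^{2} = \left(0 - 55\right)^{2} = \left(-55\right)^{2} = 3025$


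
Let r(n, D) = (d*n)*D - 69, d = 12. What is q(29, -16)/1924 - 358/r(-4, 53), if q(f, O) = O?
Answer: 12442/96681 ≈ 0.12869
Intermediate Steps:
r(n, D) = -69 + 12*D*n (r(n, D) = (12*n)*D - 69 = 12*D*n - 69 = -69 + 12*D*n)
q(29, -16)/1924 - 358/r(-4, 53) = -16/1924 - 358/(-69 + 12*53*(-4)) = -16*1/1924 - 358/(-69 - 2544) = -4/481 - 358/(-2613) = -4/481 - 358*(-1/2613) = -4/481 + 358/2613 = 12442/96681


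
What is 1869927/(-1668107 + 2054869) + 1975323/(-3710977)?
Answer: 6175276214553/1435264886474 ≈ 4.3025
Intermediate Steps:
1869927/(-1668107 + 2054869) + 1975323/(-3710977) = 1869927/386762 + 1975323*(-1/3710977) = 1869927*(1/386762) - 1975323/3710977 = 1869927/386762 - 1975323/3710977 = 6175276214553/1435264886474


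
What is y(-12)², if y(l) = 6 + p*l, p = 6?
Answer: 4356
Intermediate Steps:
y(l) = 6 + 6*l
y(-12)² = (6 + 6*(-12))² = (6 - 72)² = (-66)² = 4356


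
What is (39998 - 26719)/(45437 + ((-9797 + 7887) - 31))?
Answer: 13279/43496 ≈ 0.30529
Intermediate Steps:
(39998 - 26719)/(45437 + ((-9797 + 7887) - 31)) = 13279/(45437 + (-1910 - 31)) = 13279/(45437 - 1941) = 13279/43496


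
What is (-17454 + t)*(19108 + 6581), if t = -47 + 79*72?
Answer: -303464157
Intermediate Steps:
t = 5641 (t = -47 + 5688 = 5641)
(-17454 + t)*(19108 + 6581) = (-17454 + 5641)*(19108 + 6581) = -11813*25689 = -303464157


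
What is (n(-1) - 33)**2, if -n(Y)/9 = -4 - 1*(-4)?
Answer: 1089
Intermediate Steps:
n(Y) = 0 (n(Y) = -9*(-4 - 1*(-4)) = -9*(-4 + 4) = -9*0 = 0)
(n(-1) - 33)**2 = (0 - 33)**2 = (-33)**2 = 1089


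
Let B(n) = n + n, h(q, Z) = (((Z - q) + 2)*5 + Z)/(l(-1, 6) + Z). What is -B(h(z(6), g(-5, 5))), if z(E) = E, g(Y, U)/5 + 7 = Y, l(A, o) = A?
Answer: -760/61 ≈ -12.459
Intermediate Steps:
g(Y, U) = -35 + 5*Y
h(q, Z) = (10 - 5*q + 6*Z)/(-1 + Z) (h(q, Z) = (((Z - q) + 2)*5 + Z)/(-1 + Z) = ((2 + Z - q)*5 + Z)/(-1 + Z) = ((10 - 5*q + 5*Z) + Z)/(-1 + Z) = (10 - 5*q + 6*Z)/(-1 + Z))
B(n) = 2*n
-B(h(z(6), g(-5, 5))) = -2*(10 - 5*6 + 6*(-35 + 5*(-5)))/(-1 + (-35 + 5*(-5))) = -2*(10 - 30 + 6*(-35 - 25))/(-1 + (-35 - 25)) = -2*(10 - 30 + 6*(-60))/(-1 - 60) = -2*(10 - 30 - 360)/(-61) = -2*(-1/61*(-380)) = -2*380/61 = -1*760/61 = -760/61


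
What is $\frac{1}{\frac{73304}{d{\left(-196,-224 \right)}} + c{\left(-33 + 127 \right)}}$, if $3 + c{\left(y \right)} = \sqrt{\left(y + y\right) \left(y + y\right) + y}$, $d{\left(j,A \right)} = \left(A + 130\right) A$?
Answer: $- \frac{68056}{5010049927} + \frac{141376 \sqrt{35438}}{5010049927} \approx 0.0052985$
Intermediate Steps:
$d{\left(j,A \right)} = A \left(130 + A\right)$ ($d{\left(j,A \right)} = \left(130 + A\right) A = A \left(130 + A\right)$)
$c{\left(y \right)} = -3 + \sqrt{y + 4 y^{2}}$ ($c{\left(y \right)} = -3 + \sqrt{\left(y + y\right) \left(y + y\right) + y} = -3 + \sqrt{2 y 2 y + y} = -3 + \sqrt{4 y^{2} + y} = -3 + \sqrt{y + 4 y^{2}}$)
$\frac{1}{\frac{73304}{d{\left(-196,-224 \right)}} + c{\left(-33 + 127 \right)}} = \frac{1}{\frac{73304}{\left(-224\right) \left(130 - 224\right)} - \left(3 - \sqrt{\left(-33 + 127\right) \left(1 + 4 \left(-33 + 127\right)\right)}\right)} = \frac{1}{\frac{73304}{\left(-224\right) \left(-94\right)} - \left(3 - \sqrt{94 \left(1 + 4 \cdot 94\right)}\right)} = \frac{1}{\frac{73304}{21056} - \left(3 - \sqrt{94 \left(1 + 376\right)}\right)} = \frac{1}{73304 \cdot \frac{1}{21056} - \left(3 - \sqrt{94 \cdot 377}\right)} = \frac{1}{\frac{1309}{376} - \left(3 - \sqrt{35438}\right)} = \frac{1}{\frac{181}{376} + \sqrt{35438}}$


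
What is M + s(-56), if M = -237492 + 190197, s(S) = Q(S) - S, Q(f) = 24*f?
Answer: -48583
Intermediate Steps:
s(S) = 23*S (s(S) = 24*S - S = 23*S)
M = -47295
M + s(-56) = -47295 + 23*(-56) = -47295 - 1288 = -48583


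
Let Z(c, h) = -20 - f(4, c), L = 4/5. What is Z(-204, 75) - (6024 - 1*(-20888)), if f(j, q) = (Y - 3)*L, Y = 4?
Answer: -134664/5 ≈ -26933.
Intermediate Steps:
L = ⅘ (L = 4*(⅕) = ⅘ ≈ 0.80000)
f(j, q) = ⅘ (f(j, q) = (4 - 3)*(⅘) = 1*(⅘) = ⅘)
Z(c, h) = -104/5 (Z(c, h) = -20 - 1*⅘ = -20 - ⅘ = -104/5)
Z(-204, 75) - (6024 - 1*(-20888)) = -104/5 - (6024 - 1*(-20888)) = -104/5 - (6024 + 20888) = -104/5 - 1*26912 = -104/5 - 26912 = -134664/5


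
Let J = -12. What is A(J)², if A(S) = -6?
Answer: 36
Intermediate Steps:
A(J)² = (-6)² = 36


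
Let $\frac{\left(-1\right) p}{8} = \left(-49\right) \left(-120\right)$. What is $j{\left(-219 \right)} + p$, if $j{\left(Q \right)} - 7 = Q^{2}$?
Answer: $928$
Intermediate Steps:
$p = -47040$ ($p = - 8 \left(\left(-49\right) \left(-120\right)\right) = \left(-8\right) 5880 = -47040$)
$j{\left(Q \right)} = 7 + Q^{2}$
$j{\left(-219 \right)} + p = \left(7 + \left(-219\right)^{2}\right) - 47040 = \left(7 + 47961\right) - 47040 = 47968 - 47040 = 928$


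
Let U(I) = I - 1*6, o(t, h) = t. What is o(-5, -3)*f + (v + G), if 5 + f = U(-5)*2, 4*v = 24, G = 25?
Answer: 166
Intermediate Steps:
v = 6 (v = (1/4)*24 = 6)
U(I) = -6 + I (U(I) = I - 6 = -6 + I)
f = -27 (f = -5 + (-6 - 5)*2 = -5 - 11*2 = -5 - 22 = -27)
o(-5, -3)*f + (v + G) = -5*(-27) + (6 + 25) = 135 + 31 = 166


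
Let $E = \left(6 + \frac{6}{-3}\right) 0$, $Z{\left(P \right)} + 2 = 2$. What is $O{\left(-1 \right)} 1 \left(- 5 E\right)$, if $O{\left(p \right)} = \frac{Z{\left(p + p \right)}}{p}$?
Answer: $0$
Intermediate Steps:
$Z{\left(P \right)} = 0$ ($Z{\left(P \right)} = -2 + 2 = 0$)
$E = 0$ ($E = \left(6 + 6 \left(- \frac{1}{3}\right)\right) 0 = \left(6 - 2\right) 0 = 4 \cdot 0 = 0$)
$O{\left(p \right)} = 0$ ($O{\left(p \right)} = \frac{0}{p} = 0$)
$O{\left(-1 \right)} 1 \left(- 5 E\right) = 0 \cdot 1 \left(\left(-5\right) 0\right) = 0 \cdot 0 = 0$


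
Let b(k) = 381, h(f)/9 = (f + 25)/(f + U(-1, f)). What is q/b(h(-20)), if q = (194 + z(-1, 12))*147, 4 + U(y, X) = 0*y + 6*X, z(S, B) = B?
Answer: 10094/127 ≈ 79.480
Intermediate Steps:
U(y, X) = -4 + 6*X (U(y, X) = -4 + (0*y + 6*X) = -4 + (0 + 6*X) = -4 + 6*X)
h(f) = 9*(25 + f)/(-4 + 7*f) (h(f) = 9*((f + 25)/(f + (-4 + 6*f))) = 9*((25 + f)/(-4 + 7*f)) = 9*(25 + f)/(-4 + 7*f))
q = 30282 (q = (194 + 12)*147 = 206*147 = 30282)
q/b(h(-20)) = 30282/381 = 30282*(1/381) = 10094/127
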